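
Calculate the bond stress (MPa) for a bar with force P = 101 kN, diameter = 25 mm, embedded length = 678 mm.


u = P / (pi * db * ld)
= 101 * 1000 / (pi * 25 * 678)
= 1.897 MPa

1.897


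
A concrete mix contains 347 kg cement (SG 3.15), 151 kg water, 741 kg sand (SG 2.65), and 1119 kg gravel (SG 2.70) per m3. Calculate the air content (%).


Vol cement = 347 / (3.15 * 1000) = 0.110159 m3
Vol water = 151 / 1000 = 0.151 m3
Vol sand = 741 / (2.65 * 1000) = 0.279623 m3
Vol gravel = 1119 / (2.70 * 1000) = 0.414444 m3
Total solid + water volume = 0.955226 m3
Air = (1 - 0.955226) * 100 = 4.48%

4.48


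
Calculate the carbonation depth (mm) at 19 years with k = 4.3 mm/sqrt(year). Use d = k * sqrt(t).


depth = k * sqrt(t)
= 4.3 * sqrt(19)
= 18.74 mm

18.74


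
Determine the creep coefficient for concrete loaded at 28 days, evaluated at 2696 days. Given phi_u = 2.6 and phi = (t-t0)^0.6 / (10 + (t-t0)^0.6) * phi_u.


dt = 2696 - 28 = 2668
phi = 2668^0.6 / (10 + 2668^0.6) * 2.6
= 2.39

2.39


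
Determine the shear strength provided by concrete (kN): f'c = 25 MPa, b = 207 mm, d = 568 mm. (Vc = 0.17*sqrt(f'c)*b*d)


Vc = 0.17 * sqrt(25) * 207 * 568 / 1000
= 99.94 kN

99.94


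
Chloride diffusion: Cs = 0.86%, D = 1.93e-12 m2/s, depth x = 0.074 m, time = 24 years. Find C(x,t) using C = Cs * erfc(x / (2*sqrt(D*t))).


t_seconds = 24 * 365.25 * 24 * 3600 = 757382400.0 s
arg = 0.074 / (2 * sqrt(1.93e-12 * 757382400.0))
= 0.9678
erfc(0.9678) = 0.1711
C = 0.86 * 0.1711 = 0.1472%

0.1472


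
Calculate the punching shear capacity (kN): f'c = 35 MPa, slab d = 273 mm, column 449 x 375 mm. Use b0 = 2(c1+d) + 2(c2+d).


b0 = 2*(449 + 273) + 2*(375 + 273) = 2740 mm
Vc = 0.33 * sqrt(35) * 2740 * 273 / 1000
= 1460.36 kN

1460.36


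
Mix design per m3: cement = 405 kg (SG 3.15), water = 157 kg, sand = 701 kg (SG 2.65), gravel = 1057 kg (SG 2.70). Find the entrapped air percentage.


Vol cement = 405 / (3.15 * 1000) = 0.128571 m3
Vol water = 157 / 1000 = 0.157 m3
Vol sand = 701 / (2.65 * 1000) = 0.264528 m3
Vol gravel = 1057 / (2.70 * 1000) = 0.391481 m3
Total solid + water volume = 0.941581 m3
Air = (1 - 0.941581) * 100 = 5.84%

5.84


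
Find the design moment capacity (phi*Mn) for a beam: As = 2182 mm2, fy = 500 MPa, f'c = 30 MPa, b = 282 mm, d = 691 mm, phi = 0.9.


a = As * fy / (0.85 * f'c * b)
= 2182 * 500 / (0.85 * 30 * 282)
= 151.7174 mm
Mn = As * fy * (d - a/2) / 10^6
= 671.1191 kN-m
phi*Mn = 0.9 * 671.1191 = 604.01 kN-m

604.01


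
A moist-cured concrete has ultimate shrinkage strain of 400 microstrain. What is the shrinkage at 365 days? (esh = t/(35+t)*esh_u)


esh(365) = 365 / (35 + 365) * 400
= 365 / 400 * 400
= 365.0 microstrain

365.0


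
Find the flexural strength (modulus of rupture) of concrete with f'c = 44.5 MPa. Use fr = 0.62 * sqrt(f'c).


fr = 0.62 * sqrt(44.5)
= 4.136 MPa

4.136


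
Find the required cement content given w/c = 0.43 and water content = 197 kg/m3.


Cement = water / (w/c)
= 197 / 0.43
= 458.1 kg/m3

458.1


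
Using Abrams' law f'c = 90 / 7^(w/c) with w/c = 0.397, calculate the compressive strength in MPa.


f'c = 90 / 7^0.397
= 90 / 2.165
= 41.57 MPa

41.57


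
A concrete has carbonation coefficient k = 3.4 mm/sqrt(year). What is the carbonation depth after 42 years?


depth = k * sqrt(t)
= 3.4 * sqrt(42)
= 22.03 mm

22.03


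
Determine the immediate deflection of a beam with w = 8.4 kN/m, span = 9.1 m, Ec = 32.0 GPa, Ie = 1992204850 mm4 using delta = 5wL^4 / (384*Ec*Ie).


Convert: L = 9.1 m = 9100 mm, Ec = 32.0 GPa = 32000 MPa
delta = 5 * 8.4 * 9100^4 / (384 * 32000 * 1992204850)
= 11.77 mm

11.77


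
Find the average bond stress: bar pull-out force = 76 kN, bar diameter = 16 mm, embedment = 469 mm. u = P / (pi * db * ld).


u = P / (pi * db * ld)
= 76 * 1000 / (pi * 16 * 469)
= 3.224 MPa

3.224


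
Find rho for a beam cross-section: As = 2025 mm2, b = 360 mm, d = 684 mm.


rho = As / (b * d)
= 2025 / (360 * 684)
= 0.0082

0.0082


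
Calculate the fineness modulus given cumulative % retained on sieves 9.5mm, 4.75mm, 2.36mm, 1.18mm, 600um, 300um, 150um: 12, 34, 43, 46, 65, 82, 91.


FM = sum(cumulative % retained) / 100
= 373 / 100
= 3.73

3.73


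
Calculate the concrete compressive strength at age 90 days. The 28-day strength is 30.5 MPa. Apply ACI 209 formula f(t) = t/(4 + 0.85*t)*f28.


f(90) = 90 / (4 + 0.85 * 90) * 30.5
= 90 / 80.5 * 30.5
= 34.1 MPa

34.1


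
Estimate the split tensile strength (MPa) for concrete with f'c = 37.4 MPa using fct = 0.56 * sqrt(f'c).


fct = 0.56 * sqrt(37.4)
= 0.56 * 6.116
= 3.425 MPa

3.425


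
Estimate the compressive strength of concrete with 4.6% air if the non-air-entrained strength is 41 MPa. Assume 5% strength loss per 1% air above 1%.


Strength loss = (4.6 - 1) * 5 = 18.0%
f'c = 41 * (1 - 18.0/100)
= 33.62 MPa

33.62


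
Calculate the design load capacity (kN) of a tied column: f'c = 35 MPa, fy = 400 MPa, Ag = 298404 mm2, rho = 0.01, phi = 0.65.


Ast = rho * Ag = 0.01 * 298404 = 2984.04 mm2
phi*Pn = 0.65 * 0.80 * (0.85 * 35 * (298404 - 2984.04) + 400 * 2984.04) / 1000
= 5190.83 kN

5190.83


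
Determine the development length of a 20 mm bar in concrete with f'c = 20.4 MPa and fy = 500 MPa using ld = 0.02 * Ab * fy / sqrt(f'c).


Ab = pi * 20^2 / 4 = 314.159 mm2
ld = 0.02 * 314.159 * 500 / sqrt(20.4)
= 695.6 mm

695.6


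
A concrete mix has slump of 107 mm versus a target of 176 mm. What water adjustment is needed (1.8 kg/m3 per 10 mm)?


Difference = 176 - 107 = 69 mm
Water adjustment = 69 * 1.8 / 10 = 12.4 kg/m3

12.4


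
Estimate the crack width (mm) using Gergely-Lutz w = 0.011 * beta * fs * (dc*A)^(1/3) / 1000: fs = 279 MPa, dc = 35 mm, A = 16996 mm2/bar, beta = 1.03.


w = 0.011 * beta * fs * (dc * A)^(1/3) / 1000
= 0.011 * 1.03 * 279 * (35 * 16996)^(1/3) / 1000
= 0.266 mm

0.266


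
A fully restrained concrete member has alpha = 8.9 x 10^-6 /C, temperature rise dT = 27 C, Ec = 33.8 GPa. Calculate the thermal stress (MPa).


sigma = alpha * dT * Ec
= 8.9e-6 * 27 * 33.8 * 1000
= 8.122 MPa

8.122


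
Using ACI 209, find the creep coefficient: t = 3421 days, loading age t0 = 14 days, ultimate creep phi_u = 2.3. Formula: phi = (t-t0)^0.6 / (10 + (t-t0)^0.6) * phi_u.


dt = 3421 - 14 = 3407
phi = 3407^0.6 / (10 + 3407^0.6) * 2.3
= 2.138

2.138


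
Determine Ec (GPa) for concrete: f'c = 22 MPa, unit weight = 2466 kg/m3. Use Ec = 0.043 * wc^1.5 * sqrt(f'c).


Ec = 0.043 * 2466^1.5 * sqrt(22) / 1000
= 24.7 GPa

24.7


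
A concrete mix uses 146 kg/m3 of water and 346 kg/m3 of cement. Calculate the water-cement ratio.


w/c = water / cement
w/c = 146 / 346 = 0.422

0.422


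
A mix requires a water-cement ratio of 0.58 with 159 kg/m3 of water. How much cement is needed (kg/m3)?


Cement = water / (w/c)
= 159 / 0.58
= 274.1 kg/m3

274.1


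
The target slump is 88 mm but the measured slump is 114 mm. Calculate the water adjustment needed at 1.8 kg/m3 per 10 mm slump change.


Difference = 88 - 114 = -26 mm
Water adjustment = -26 * 1.8 / 10 = -4.7 kg/m3

-4.7


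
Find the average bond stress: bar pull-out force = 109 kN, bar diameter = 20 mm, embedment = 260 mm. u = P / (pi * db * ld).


u = P / (pi * db * ld)
= 109 * 1000 / (pi * 20 * 260)
= 6.672 MPa

6.672


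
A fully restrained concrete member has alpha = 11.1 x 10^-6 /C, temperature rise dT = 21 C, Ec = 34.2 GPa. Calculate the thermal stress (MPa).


sigma = alpha * dT * Ec
= 11.1e-6 * 21 * 34.2 * 1000
= 7.972 MPa

7.972


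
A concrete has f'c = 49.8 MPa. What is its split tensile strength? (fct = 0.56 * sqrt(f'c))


fct = 0.56 * sqrt(49.8)
= 0.56 * 7.057
= 3.952 MPa

3.952


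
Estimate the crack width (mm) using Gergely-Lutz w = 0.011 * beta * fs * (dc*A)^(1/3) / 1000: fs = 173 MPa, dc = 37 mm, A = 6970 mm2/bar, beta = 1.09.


w = 0.011 * beta * fs * (dc * A)^(1/3) / 1000
= 0.011 * 1.09 * 173 * (37 * 6970)^(1/3) / 1000
= 0.132 mm

0.132


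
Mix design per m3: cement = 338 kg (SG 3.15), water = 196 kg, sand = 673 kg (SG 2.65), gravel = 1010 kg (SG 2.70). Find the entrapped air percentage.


Vol cement = 338 / (3.15 * 1000) = 0.107302 m3
Vol water = 196 / 1000 = 0.196 m3
Vol sand = 673 / (2.65 * 1000) = 0.253962 m3
Vol gravel = 1010 / (2.70 * 1000) = 0.374074 m3
Total solid + water volume = 0.931338 m3
Air = (1 - 0.931338) * 100 = 6.87%

6.87


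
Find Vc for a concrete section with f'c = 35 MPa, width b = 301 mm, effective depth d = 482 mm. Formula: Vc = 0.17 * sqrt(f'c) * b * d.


Vc = 0.17 * sqrt(35) * 301 * 482 / 1000
= 145.91 kN

145.91


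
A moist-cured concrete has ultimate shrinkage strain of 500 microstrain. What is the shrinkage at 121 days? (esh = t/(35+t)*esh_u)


esh(121) = 121 / (35 + 121) * 500
= 121 / 156 * 500
= 387.8 microstrain

387.8


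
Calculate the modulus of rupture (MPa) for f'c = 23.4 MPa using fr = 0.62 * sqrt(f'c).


fr = 0.62 * sqrt(23.4)
= 2.999 MPa

2.999


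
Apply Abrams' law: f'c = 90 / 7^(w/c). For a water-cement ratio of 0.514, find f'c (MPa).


f'c = 90 / 7^0.514
= 90 / 2.719
= 33.1 MPa

33.1


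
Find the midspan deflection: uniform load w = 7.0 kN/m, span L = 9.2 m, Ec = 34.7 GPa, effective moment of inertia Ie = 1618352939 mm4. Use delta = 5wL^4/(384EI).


Convert: L = 9.2 m = 9200 mm, Ec = 34.7 GPa = 34700 MPa
delta = 5 * 7.0 * 9200^4 / (384 * 34700 * 1618352939)
= 11.63 mm

11.63


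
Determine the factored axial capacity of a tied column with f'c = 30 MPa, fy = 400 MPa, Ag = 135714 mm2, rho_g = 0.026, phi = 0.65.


Ast = rho * Ag = 0.026 * 135714 = 3528.564 mm2
phi*Pn = 0.65 * 0.80 * (0.85 * 30 * (135714 - 3528.564) + 400 * 3528.564) / 1000
= 2486.72 kN

2486.72


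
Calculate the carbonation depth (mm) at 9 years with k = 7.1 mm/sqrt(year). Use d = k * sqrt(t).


depth = k * sqrt(t)
= 7.1 * sqrt(9)
= 21.3 mm

21.3


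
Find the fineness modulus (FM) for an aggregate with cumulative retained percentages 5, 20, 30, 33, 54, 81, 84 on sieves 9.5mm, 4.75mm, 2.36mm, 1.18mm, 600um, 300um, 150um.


FM = sum(cumulative % retained) / 100
= 307 / 100
= 3.07

3.07


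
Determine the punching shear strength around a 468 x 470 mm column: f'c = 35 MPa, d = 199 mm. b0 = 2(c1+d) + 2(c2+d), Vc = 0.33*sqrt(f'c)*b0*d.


b0 = 2*(468 + 199) + 2*(470 + 199) = 2672 mm
Vc = 0.33 * sqrt(35) * 2672 * 199 / 1000
= 1038.1 kN

1038.1


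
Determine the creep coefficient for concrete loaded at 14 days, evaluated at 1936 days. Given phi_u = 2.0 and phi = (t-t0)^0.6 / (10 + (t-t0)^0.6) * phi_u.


dt = 1936 - 14 = 1922
phi = 1922^0.6 / (10 + 1922^0.6) * 2.0
= 1.807

1.807


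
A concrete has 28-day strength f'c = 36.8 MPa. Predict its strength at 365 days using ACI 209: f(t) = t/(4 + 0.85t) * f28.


f(365) = 365 / (4 + 0.85 * 365) * 36.8
= 365 / 314.25 * 36.8
= 42.74 MPa

42.74


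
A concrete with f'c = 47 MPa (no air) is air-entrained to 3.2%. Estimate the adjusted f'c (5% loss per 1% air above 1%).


Strength loss = (3.2 - 1) * 5 = 11.0%
f'c = 47 * (1 - 11.0/100)
= 41.83 MPa

41.83


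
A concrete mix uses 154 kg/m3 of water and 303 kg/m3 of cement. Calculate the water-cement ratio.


w/c = water / cement
w/c = 154 / 303 = 0.508

0.508


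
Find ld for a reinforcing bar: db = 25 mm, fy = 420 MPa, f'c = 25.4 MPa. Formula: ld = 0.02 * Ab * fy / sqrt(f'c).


Ab = pi * 25^2 / 4 = 490.874 mm2
ld = 0.02 * 490.874 * 420 / sqrt(25.4)
= 818.1 mm

818.1


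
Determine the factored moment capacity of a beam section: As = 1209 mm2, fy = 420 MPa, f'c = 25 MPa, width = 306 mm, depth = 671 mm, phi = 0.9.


a = As * fy / (0.85 * f'c * b)
= 1209 * 420 / (0.85 * 25 * 306)
= 78.09 mm
Mn = As * fy * (d - a/2) / 10^6
= 320.8941 kN-m
phi*Mn = 0.9 * 320.8941 = 288.8 kN-m

288.8


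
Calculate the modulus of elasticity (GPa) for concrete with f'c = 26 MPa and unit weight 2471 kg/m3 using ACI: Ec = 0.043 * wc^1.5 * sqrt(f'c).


Ec = 0.043 * 2471^1.5 * sqrt(26) / 1000
= 26.93 GPa

26.93


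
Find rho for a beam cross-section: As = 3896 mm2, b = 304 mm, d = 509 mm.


rho = As / (b * d)
= 3896 / (304 * 509)
= 0.0252

0.0252


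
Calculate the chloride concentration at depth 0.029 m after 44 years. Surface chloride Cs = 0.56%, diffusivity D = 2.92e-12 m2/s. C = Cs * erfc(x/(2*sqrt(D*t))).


t_seconds = 44 * 365.25 * 24 * 3600 = 1388534400.0 s
arg = 0.029 / (2 * sqrt(2.92e-12 * 1388534400.0))
= 0.2277
erfc(0.2277) = 0.7474
C = 0.56 * 0.7474 = 0.4186%

0.4186


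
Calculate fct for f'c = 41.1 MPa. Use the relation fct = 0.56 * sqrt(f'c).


fct = 0.56 * sqrt(41.1)
= 0.56 * 6.411
= 3.59 MPa

3.59


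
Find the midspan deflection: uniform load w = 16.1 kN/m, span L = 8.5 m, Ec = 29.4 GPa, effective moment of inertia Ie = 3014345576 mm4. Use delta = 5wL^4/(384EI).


Convert: L = 8.5 m = 8500 mm, Ec = 29.4 GPa = 29400 MPa
delta = 5 * 16.1 * 8500^4 / (384 * 29400 * 3014345576)
= 12.35 mm

12.35


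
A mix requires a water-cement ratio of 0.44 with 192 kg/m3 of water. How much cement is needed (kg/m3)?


Cement = water / (w/c)
= 192 / 0.44
= 436.4 kg/m3

436.4


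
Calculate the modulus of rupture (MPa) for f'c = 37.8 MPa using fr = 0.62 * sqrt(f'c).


fr = 0.62 * sqrt(37.8)
= 3.812 MPa

3.812


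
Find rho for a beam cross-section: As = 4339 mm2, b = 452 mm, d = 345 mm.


rho = As / (b * d)
= 4339 / (452 * 345)
= 0.0278

0.0278


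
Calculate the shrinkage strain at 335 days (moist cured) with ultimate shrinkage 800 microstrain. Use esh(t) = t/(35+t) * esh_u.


esh(335) = 335 / (35 + 335) * 800
= 335 / 370 * 800
= 724.3 microstrain

724.3


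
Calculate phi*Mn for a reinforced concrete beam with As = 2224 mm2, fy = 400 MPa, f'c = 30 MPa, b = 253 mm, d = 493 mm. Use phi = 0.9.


a = As * fy / (0.85 * f'c * b)
= 2224 * 400 / (0.85 * 30 * 253)
= 137.8904 mm
Mn = As * fy * (d - a/2) / 10^6
= 377.2391 kN-m
phi*Mn = 0.9 * 377.2391 = 339.52 kN-m

339.52


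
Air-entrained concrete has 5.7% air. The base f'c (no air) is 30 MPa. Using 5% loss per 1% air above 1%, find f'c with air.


Strength loss = (5.7 - 1) * 5 = 23.5%
f'c = 30 * (1 - 23.5/100)
= 22.95 MPa

22.95


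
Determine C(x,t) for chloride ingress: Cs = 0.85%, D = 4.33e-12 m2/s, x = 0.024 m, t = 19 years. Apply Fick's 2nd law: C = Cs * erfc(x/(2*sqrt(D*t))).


t_seconds = 19 * 365.25 * 24 * 3600 = 599594400.0 s
arg = 0.024 / (2 * sqrt(4.33e-12 * 599594400.0))
= 0.2355
erfc(0.2355) = 0.7391
C = 0.85 * 0.7391 = 0.6282%

0.6282


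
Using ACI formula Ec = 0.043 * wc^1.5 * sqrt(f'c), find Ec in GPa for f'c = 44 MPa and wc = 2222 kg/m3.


Ec = 0.043 * 2222^1.5 * sqrt(44) / 1000
= 29.88 GPa

29.88


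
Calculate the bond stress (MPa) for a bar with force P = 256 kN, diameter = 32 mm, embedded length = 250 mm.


u = P / (pi * db * ld)
= 256 * 1000 / (pi * 32 * 250)
= 10.186 MPa

10.186


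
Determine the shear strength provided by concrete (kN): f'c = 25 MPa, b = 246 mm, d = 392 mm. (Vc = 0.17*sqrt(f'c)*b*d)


Vc = 0.17 * sqrt(25) * 246 * 392 / 1000
= 81.97 kN

81.97


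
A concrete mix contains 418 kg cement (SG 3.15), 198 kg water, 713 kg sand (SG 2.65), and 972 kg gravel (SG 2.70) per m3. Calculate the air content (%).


Vol cement = 418 / (3.15 * 1000) = 0.132698 m3
Vol water = 198 / 1000 = 0.198 m3
Vol sand = 713 / (2.65 * 1000) = 0.269057 m3
Vol gravel = 972 / (2.70 * 1000) = 0.36 m3
Total solid + water volume = 0.959755 m3
Air = (1 - 0.959755) * 100 = 4.02%

4.02


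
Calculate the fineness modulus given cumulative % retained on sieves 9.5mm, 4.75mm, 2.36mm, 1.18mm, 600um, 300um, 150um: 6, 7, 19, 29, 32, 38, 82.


FM = sum(cumulative % retained) / 100
= 213 / 100
= 2.13

2.13


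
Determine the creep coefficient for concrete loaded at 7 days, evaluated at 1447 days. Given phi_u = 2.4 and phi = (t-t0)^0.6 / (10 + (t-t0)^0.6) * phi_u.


dt = 1447 - 7 = 1440
phi = 1440^0.6 / (10 + 1440^0.6) * 2.4
= 2.129

2.129


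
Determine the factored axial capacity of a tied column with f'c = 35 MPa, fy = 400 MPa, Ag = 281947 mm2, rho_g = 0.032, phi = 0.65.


Ast = rho * Ag = 0.032 * 281947 = 9022.304 mm2
phi*Pn = 0.65 * 0.80 * (0.85 * 35 * (281947 - 9022.304) + 400 * 9022.304) / 1000
= 6098.78 kN

6098.78


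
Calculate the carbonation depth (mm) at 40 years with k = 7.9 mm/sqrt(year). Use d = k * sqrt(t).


depth = k * sqrt(t)
= 7.9 * sqrt(40)
= 49.96 mm

49.96


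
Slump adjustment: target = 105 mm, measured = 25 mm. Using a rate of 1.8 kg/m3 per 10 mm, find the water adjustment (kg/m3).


Difference = 105 - 25 = 80 mm
Water adjustment = 80 * 1.8 / 10 = 14.4 kg/m3

14.4


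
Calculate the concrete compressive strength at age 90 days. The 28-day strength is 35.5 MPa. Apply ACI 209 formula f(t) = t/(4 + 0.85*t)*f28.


f(90) = 90 / (4 + 0.85 * 90) * 35.5
= 90 / 80.5 * 35.5
= 39.69 MPa

39.69


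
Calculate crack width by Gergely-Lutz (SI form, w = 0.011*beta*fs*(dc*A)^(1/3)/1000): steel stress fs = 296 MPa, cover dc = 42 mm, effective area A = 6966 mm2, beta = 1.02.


w = 0.011 * beta * fs * (dc * A)^(1/3) / 1000
= 0.011 * 1.02 * 296 * (42 * 6966)^(1/3) / 1000
= 0.22 mm

0.22


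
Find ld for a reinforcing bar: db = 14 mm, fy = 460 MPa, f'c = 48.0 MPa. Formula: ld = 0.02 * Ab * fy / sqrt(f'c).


Ab = pi * 14^2 / 4 = 153.938 mm2
ld = 0.02 * 153.938 * 460 / sqrt(48.0)
= 204.4 mm

204.4


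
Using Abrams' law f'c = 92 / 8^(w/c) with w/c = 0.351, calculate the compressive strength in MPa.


f'c = 92 / 8^0.351
= 92 / 2.075
= 44.34 MPa

44.34


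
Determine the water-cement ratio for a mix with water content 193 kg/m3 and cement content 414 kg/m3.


w/c = water / cement
w/c = 193 / 414 = 0.466

0.466


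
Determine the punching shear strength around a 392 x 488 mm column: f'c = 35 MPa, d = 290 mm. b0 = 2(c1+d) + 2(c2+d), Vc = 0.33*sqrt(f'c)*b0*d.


b0 = 2*(392 + 290) + 2*(488 + 290) = 2920 mm
Vc = 0.33 * sqrt(35) * 2920 * 290 / 1000
= 1653.21 kN

1653.21


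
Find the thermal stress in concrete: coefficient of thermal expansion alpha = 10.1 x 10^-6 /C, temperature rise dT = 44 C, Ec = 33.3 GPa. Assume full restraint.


sigma = alpha * dT * Ec
= 10.1e-6 * 44 * 33.3 * 1000
= 14.799 MPa

14.799


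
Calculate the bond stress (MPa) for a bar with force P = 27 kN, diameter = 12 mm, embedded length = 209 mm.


u = P / (pi * db * ld)
= 27 * 1000 / (pi * 12 * 209)
= 3.427 MPa

3.427


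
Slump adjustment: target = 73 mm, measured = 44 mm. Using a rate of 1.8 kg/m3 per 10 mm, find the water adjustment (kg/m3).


Difference = 73 - 44 = 29 mm
Water adjustment = 29 * 1.8 / 10 = 5.2 kg/m3

5.2


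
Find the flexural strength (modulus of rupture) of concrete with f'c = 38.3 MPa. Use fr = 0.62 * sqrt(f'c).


fr = 0.62 * sqrt(38.3)
= 3.837 MPa

3.837


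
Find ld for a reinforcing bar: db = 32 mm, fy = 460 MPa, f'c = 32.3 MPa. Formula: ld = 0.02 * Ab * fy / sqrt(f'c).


Ab = pi * 32^2 / 4 = 804.248 mm2
ld = 0.02 * 804.248 * 460 / sqrt(32.3)
= 1301.9 mm

1301.9


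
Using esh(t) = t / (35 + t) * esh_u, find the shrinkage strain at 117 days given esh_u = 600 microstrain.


esh(117) = 117 / (35 + 117) * 600
= 117 / 152 * 600
= 461.8 microstrain

461.8


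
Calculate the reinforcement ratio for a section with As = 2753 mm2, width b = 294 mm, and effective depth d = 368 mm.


rho = As / (b * d)
= 2753 / (294 * 368)
= 0.0254

0.0254


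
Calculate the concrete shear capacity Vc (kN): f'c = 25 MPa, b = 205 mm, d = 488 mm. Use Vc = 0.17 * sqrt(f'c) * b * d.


Vc = 0.17 * sqrt(25) * 205 * 488 / 1000
= 85.03 kN

85.03


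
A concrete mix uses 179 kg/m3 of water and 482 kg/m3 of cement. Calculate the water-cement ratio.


w/c = water / cement
w/c = 179 / 482 = 0.371

0.371


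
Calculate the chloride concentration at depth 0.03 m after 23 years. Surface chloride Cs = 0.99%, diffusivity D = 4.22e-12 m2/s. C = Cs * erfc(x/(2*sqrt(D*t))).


t_seconds = 23 * 365.25 * 24 * 3600 = 725824800.0 s
arg = 0.03 / (2 * sqrt(4.22e-12 * 725824800.0))
= 0.271
erfc(0.271) = 0.7015
C = 0.99 * 0.7015 = 0.6945%

0.6945


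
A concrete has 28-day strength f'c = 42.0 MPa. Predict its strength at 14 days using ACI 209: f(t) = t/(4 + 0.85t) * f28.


f(14) = 14 / (4 + 0.85 * 14) * 42.0
= 14 / 15.9 * 42.0
= 36.98 MPa

36.98


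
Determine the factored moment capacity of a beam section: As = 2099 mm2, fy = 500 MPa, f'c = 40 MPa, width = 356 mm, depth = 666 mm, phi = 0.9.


a = As * fy / (0.85 * f'c * b)
= 2099 * 500 / (0.85 * 40 * 356)
= 86.7069 mm
Mn = As * fy * (d - a/2) / 10^6
= 653.4676 kN-m
phi*Mn = 0.9 * 653.4676 = 588.12 kN-m

588.12


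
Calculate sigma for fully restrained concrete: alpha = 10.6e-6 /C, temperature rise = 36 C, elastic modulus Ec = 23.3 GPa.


sigma = alpha * dT * Ec
= 10.6e-6 * 36 * 23.3 * 1000
= 8.891 MPa

8.891


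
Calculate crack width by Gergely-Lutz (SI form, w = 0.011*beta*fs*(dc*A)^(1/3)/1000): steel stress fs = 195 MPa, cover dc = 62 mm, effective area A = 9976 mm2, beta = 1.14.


w = 0.011 * beta * fs * (dc * A)^(1/3) / 1000
= 0.011 * 1.14 * 195 * (62 * 9976)^(1/3) / 1000
= 0.208 mm

0.208


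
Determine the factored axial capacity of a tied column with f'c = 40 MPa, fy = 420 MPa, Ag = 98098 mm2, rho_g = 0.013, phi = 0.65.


Ast = rho * Ag = 0.013 * 98098 = 1275.274 mm2
phi*Pn = 0.65 * 0.80 * (0.85 * 40 * (98098 - 1275.274) + 420 * 1275.274) / 1000
= 1990.35 kN

1990.35


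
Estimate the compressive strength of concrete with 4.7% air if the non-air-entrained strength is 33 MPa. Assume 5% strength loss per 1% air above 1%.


Strength loss = (4.7 - 1) * 5 = 18.5%
f'c = 33 * (1 - 18.5/100)
= 26.89 MPa

26.89


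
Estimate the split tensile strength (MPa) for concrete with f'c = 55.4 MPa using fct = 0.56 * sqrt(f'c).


fct = 0.56 * sqrt(55.4)
= 0.56 * 7.443
= 4.168 MPa

4.168


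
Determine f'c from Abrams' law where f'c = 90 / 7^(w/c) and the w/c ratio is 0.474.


f'c = 90 / 7^0.474
= 90 / 2.515
= 35.78 MPa

35.78


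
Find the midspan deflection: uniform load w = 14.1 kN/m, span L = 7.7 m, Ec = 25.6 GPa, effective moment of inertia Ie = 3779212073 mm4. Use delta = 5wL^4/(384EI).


Convert: L = 7.7 m = 7700 mm, Ec = 25.6 GPa = 25600 MPa
delta = 5 * 14.1 * 7700^4 / (384 * 25600 * 3779212073)
= 6.67 mm

6.67


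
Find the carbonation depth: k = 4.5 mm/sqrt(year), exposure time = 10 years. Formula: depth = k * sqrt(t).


depth = k * sqrt(t)
= 4.5 * sqrt(10)
= 14.23 mm

14.23


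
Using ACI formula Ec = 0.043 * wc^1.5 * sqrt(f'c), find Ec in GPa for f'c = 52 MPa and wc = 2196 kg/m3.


Ec = 0.043 * 2196^1.5 * sqrt(52) / 1000
= 31.91 GPa

31.91


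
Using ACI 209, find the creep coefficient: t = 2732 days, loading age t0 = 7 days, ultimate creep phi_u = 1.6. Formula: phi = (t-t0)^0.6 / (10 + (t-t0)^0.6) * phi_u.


dt = 2732 - 7 = 2725
phi = 2725^0.6 / (10 + 2725^0.6) * 1.6
= 1.472

1.472


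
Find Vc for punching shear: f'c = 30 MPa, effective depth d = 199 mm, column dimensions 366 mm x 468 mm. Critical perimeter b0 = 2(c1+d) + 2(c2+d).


b0 = 2*(366 + 199) + 2*(468 + 199) = 2464 mm
Vc = 0.33 * sqrt(30) * 2464 * 199 / 1000
= 886.27 kN

886.27


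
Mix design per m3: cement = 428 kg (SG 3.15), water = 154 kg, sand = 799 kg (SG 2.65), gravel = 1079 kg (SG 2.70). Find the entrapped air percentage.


Vol cement = 428 / (3.15 * 1000) = 0.135873 m3
Vol water = 154 / 1000 = 0.154 m3
Vol sand = 799 / (2.65 * 1000) = 0.301509 m3
Vol gravel = 1079 / (2.70 * 1000) = 0.39963 m3
Total solid + water volume = 0.991012 m3
Air = (1 - 0.991012) * 100 = 0.9%

0.9


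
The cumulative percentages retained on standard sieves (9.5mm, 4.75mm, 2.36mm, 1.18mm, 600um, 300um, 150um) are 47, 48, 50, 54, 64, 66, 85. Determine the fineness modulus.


FM = sum(cumulative % retained) / 100
= 414 / 100
= 4.14

4.14


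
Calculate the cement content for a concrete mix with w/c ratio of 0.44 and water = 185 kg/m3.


Cement = water / (w/c)
= 185 / 0.44
= 420.5 kg/m3

420.5


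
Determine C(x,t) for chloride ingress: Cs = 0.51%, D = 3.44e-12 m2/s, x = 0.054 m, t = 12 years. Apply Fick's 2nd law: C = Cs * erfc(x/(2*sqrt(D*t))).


t_seconds = 12 * 365.25 * 24 * 3600 = 378691200.0 s
arg = 0.054 / (2 * sqrt(3.44e-12 * 378691200.0))
= 0.7481
erfc(0.7481) = 0.2901
C = 0.51 * 0.2901 = 0.1479%

0.1479


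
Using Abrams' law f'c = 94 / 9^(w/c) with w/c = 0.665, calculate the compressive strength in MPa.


f'c = 94 / 9^0.665
= 94 / 4.311
= 21.81 MPa

21.81


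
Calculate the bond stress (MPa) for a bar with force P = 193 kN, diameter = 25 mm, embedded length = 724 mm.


u = P / (pi * db * ld)
= 193 * 1000 / (pi * 25 * 724)
= 3.394 MPa

3.394


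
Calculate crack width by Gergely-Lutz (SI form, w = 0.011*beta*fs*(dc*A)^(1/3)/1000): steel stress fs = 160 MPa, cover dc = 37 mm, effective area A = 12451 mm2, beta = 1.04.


w = 0.011 * beta * fs * (dc * A)^(1/3) / 1000
= 0.011 * 1.04 * 160 * (37 * 12451)^(1/3) / 1000
= 0.141 mm

0.141


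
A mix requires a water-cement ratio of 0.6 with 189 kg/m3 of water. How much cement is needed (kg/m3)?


Cement = water / (w/c)
= 189 / 0.6
= 315.0 kg/m3

315.0


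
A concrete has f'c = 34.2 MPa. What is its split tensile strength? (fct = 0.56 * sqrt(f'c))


fct = 0.56 * sqrt(34.2)
= 0.56 * 5.848
= 3.275 MPa

3.275


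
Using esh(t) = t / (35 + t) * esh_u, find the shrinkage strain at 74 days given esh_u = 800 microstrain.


esh(74) = 74 / (35 + 74) * 800
= 74 / 109 * 800
= 543.1 microstrain

543.1


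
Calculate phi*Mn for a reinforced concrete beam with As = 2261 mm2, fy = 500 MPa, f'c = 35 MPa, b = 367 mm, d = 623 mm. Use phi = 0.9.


a = As * fy / (0.85 * f'c * b)
= 2261 * 500 / (0.85 * 35 * 367)
= 103.5422 mm
Mn = As * fy * (d - a/2) / 10^6
= 645.7743 kN-m
phi*Mn = 0.9 * 645.7743 = 581.2 kN-m

581.2


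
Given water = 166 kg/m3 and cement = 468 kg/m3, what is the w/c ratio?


w/c = water / cement
w/c = 166 / 468 = 0.355

0.355


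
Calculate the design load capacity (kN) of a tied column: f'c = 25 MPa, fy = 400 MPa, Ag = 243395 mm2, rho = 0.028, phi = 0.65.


Ast = rho * Ag = 0.028 * 243395 = 6815.06 mm2
phi*Pn = 0.65 * 0.80 * (0.85 * 25 * (243395 - 6815.06) + 400 * 6815.06) / 1000
= 4031.74 kN

4031.74


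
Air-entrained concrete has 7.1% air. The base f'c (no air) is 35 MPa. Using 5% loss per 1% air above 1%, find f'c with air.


Strength loss = (7.1 - 1) * 5 = 30.5%
f'c = 35 * (1 - 30.5/100)
= 24.33 MPa

24.33


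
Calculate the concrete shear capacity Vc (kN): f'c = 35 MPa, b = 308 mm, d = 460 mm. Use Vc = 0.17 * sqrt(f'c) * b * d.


Vc = 0.17 * sqrt(35) * 308 * 460 / 1000
= 142.49 kN

142.49


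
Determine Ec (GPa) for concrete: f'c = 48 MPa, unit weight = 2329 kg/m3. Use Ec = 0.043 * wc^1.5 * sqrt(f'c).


Ec = 0.043 * 2329^1.5 * sqrt(48) / 1000
= 33.48 GPa

33.48


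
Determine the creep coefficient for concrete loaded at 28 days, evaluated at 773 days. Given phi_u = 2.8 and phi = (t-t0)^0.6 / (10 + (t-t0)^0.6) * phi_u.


dt = 773 - 28 = 745
phi = 745^0.6 / (10 + 745^0.6) * 2.8
= 2.355

2.355


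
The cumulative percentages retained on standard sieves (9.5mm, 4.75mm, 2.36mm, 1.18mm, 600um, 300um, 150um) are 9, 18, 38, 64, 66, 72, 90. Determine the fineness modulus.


FM = sum(cumulative % retained) / 100
= 357 / 100
= 3.57

3.57


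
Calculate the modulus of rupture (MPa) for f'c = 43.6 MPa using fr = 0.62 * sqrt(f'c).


fr = 0.62 * sqrt(43.6)
= 4.094 MPa

4.094


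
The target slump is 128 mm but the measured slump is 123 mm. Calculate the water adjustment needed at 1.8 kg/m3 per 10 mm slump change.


Difference = 128 - 123 = 5 mm
Water adjustment = 5 * 1.8 / 10 = 0.9 kg/m3

0.9


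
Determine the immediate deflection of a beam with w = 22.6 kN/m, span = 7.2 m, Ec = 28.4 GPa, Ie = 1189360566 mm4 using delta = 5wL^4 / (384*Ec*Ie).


Convert: L = 7.2 m = 7200 mm, Ec = 28.4 GPa = 28400 MPa
delta = 5 * 22.6 * 7200^4 / (384 * 28400 * 1189360566)
= 23.41 mm

23.41


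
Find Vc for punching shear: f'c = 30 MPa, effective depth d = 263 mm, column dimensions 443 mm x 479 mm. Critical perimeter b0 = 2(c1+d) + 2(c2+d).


b0 = 2*(443 + 263) + 2*(479 + 263) = 2896 mm
Vc = 0.33 * sqrt(30) * 2896 * 263 / 1000
= 1376.67 kN

1376.67


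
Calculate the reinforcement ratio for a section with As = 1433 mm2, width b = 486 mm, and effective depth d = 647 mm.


rho = As / (b * d)
= 1433 / (486 * 647)
= 0.0046

0.0046


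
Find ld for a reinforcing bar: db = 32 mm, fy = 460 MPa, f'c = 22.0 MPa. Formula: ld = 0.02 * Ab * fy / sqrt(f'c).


Ab = pi * 32^2 / 4 = 804.248 mm2
ld = 0.02 * 804.248 * 460 / sqrt(22.0)
= 1577.5 mm

1577.5


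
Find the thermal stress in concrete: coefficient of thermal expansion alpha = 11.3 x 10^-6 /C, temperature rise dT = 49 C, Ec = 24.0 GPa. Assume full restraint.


sigma = alpha * dT * Ec
= 11.3e-6 * 49 * 24.0 * 1000
= 13.289 MPa

13.289


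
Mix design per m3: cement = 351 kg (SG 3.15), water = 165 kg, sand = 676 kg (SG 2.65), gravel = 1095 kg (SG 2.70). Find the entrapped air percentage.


Vol cement = 351 / (3.15 * 1000) = 0.111429 m3
Vol water = 165 / 1000 = 0.165 m3
Vol sand = 676 / (2.65 * 1000) = 0.255094 m3
Vol gravel = 1095 / (2.70 * 1000) = 0.405556 m3
Total solid + water volume = 0.937078 m3
Air = (1 - 0.937078) * 100 = 6.29%

6.29


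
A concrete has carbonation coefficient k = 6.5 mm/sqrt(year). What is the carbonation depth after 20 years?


depth = k * sqrt(t)
= 6.5 * sqrt(20)
= 29.07 mm

29.07


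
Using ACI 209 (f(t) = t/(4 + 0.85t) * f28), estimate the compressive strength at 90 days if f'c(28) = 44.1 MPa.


f(90) = 90 / (4 + 0.85 * 90) * 44.1
= 90 / 80.5 * 44.1
= 49.3 MPa

49.3


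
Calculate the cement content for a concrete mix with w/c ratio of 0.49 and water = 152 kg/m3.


Cement = water / (w/c)
= 152 / 0.49
= 310.2 kg/m3

310.2


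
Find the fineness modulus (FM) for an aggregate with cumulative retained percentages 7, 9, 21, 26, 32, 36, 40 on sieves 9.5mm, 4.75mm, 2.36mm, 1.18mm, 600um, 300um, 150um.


FM = sum(cumulative % retained) / 100
= 171 / 100
= 1.71

1.71


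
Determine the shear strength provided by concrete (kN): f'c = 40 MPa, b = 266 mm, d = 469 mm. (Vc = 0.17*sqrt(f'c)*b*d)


Vc = 0.17 * sqrt(40) * 266 * 469 / 1000
= 134.13 kN

134.13


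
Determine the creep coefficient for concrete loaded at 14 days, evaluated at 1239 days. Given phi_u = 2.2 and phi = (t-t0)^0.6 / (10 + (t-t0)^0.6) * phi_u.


dt = 1239 - 14 = 1225
phi = 1225^0.6 / (10 + 1225^0.6) * 2.2
= 1.929

1.929


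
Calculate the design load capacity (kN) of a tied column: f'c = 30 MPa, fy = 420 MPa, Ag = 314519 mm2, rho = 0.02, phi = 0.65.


Ast = rho * Ag = 0.02 * 314519 = 6290.38 mm2
phi*Pn = 0.65 * 0.80 * (0.85 * 30 * (314519 - 6290.38) + 420 * 6290.38) / 1000
= 5460.93 kN

5460.93


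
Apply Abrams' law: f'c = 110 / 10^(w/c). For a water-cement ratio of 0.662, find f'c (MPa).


f'c = 110 / 10^0.662
= 110 / 4.592
= 23.95 MPa

23.95


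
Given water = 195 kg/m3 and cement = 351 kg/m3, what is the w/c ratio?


w/c = water / cement
w/c = 195 / 351 = 0.556

0.556


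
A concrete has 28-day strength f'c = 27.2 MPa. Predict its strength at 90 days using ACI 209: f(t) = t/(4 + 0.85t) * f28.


f(90) = 90 / (4 + 0.85 * 90) * 27.2
= 90 / 80.5 * 27.2
= 30.41 MPa

30.41


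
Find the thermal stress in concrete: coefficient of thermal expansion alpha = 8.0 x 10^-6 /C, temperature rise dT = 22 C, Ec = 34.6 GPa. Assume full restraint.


sigma = alpha * dT * Ec
= 8.0e-6 * 22 * 34.6 * 1000
= 6.09 MPa

6.09


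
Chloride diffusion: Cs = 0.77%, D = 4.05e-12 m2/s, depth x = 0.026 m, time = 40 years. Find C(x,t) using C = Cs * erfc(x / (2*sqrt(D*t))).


t_seconds = 40 * 365.25 * 24 * 3600 = 1262304000.0 s
arg = 0.026 / (2 * sqrt(4.05e-12 * 1262304000.0))
= 0.1818
erfc(0.1818) = 0.7971
C = 0.77 * 0.7971 = 0.6138%

0.6138


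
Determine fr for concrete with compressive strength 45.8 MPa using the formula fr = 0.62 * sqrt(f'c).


fr = 0.62 * sqrt(45.8)
= 4.196 MPa

4.196


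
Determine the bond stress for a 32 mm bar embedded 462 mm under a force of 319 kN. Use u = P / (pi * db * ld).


u = P / (pi * db * ld)
= 319 * 1000 / (pi * 32 * 462)
= 6.868 MPa

6.868


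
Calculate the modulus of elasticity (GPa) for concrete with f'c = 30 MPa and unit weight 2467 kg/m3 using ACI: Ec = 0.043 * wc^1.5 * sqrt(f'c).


Ec = 0.043 * 2467^1.5 * sqrt(30) / 1000
= 28.86 GPa

28.86


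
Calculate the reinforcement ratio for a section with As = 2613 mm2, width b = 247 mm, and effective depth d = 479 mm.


rho = As / (b * d)
= 2613 / (247 * 479)
= 0.0221

0.0221


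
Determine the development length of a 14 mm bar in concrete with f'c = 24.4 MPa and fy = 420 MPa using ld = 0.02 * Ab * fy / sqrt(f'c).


Ab = pi * 14^2 / 4 = 153.938 mm2
ld = 0.02 * 153.938 * 420 / sqrt(24.4)
= 261.8 mm

261.8


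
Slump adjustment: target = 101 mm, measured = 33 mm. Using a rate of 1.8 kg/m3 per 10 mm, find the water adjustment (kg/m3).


Difference = 101 - 33 = 68 mm
Water adjustment = 68 * 1.8 / 10 = 12.2 kg/m3

12.2


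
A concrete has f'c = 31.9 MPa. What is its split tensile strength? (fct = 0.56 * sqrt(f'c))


fct = 0.56 * sqrt(31.9)
= 0.56 * 5.648
= 3.163 MPa

3.163


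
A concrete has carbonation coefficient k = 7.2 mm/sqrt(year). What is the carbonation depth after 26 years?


depth = k * sqrt(t)
= 7.2 * sqrt(26)
= 36.71 mm

36.71


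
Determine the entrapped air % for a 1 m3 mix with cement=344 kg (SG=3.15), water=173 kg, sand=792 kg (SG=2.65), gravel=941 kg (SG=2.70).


Vol cement = 344 / (3.15 * 1000) = 0.109206 m3
Vol water = 173 / 1000 = 0.173 m3
Vol sand = 792 / (2.65 * 1000) = 0.298868 m3
Vol gravel = 941 / (2.70 * 1000) = 0.348519 m3
Total solid + water volume = 0.929593 m3
Air = (1 - 0.929593) * 100 = 7.04%

7.04


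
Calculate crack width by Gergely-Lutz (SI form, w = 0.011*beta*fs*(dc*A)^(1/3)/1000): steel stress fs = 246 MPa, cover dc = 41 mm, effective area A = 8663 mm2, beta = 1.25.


w = 0.011 * beta * fs * (dc * A)^(1/3) / 1000
= 0.011 * 1.25 * 246 * (41 * 8663)^(1/3) / 1000
= 0.24 mm

0.24


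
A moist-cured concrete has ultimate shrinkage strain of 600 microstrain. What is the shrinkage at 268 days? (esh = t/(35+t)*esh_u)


esh(268) = 268 / (35 + 268) * 600
= 268 / 303 * 600
= 530.7 microstrain

530.7


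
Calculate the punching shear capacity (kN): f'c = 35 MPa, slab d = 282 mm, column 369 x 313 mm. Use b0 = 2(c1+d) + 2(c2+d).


b0 = 2*(369 + 282) + 2*(313 + 282) = 2492 mm
Vc = 0.33 * sqrt(35) * 2492 * 282 / 1000
= 1371.97 kN

1371.97


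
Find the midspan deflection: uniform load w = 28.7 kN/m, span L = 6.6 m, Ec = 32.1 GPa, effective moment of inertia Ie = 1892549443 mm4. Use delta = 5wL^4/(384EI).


Convert: L = 6.6 m = 6600 mm, Ec = 32.1 GPa = 32100 MPa
delta = 5 * 28.7 * 6600^4 / (384 * 32100 * 1892549443)
= 11.67 mm

11.67


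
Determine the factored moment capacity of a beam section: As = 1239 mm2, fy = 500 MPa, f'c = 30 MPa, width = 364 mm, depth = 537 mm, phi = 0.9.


a = As * fy / (0.85 * f'c * b)
= 1239 * 500 / (0.85 * 30 * 364)
= 66.7421 mm
Mn = As * fy * (d - a/2) / 10^6
= 311.9981 kN-m
phi*Mn = 0.9 * 311.9981 = 280.8 kN-m

280.8


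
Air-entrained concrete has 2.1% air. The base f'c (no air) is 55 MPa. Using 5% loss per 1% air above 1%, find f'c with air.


Strength loss = (2.1 - 1) * 5 = 5.5%
f'c = 55 * (1 - 5.5/100)
= 51.97 MPa

51.97


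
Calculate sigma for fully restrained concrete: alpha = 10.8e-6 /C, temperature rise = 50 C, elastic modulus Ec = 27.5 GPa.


sigma = alpha * dT * Ec
= 10.8e-6 * 50 * 27.5 * 1000
= 14.85 MPa

14.85


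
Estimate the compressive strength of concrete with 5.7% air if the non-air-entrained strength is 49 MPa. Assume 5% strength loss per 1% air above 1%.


Strength loss = (5.7 - 1) * 5 = 23.5%
f'c = 49 * (1 - 23.5/100)
= 37.48 MPa

37.48


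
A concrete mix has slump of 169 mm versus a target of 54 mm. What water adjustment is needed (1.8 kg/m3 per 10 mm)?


Difference = 54 - 169 = -115 mm
Water adjustment = -115 * 1.8 / 10 = -20.7 kg/m3

-20.7


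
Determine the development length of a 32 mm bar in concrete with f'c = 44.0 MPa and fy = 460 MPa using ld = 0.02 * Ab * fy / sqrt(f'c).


Ab = pi * 32^2 / 4 = 804.248 mm2
ld = 0.02 * 804.248 * 460 / sqrt(44.0)
= 1115.5 mm

1115.5


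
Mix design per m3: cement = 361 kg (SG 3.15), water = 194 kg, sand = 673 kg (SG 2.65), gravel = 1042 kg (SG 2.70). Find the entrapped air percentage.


Vol cement = 361 / (3.15 * 1000) = 0.114603 m3
Vol water = 194 / 1000 = 0.194 m3
Vol sand = 673 / (2.65 * 1000) = 0.253962 m3
Vol gravel = 1042 / (2.70 * 1000) = 0.385926 m3
Total solid + water volume = 0.948491 m3
Air = (1 - 0.948491) * 100 = 5.15%

5.15


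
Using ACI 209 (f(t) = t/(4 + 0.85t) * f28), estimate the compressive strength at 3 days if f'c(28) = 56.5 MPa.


f(3) = 3 / (4 + 0.85 * 3) * 56.5
= 3 / 6.55 * 56.5
= 25.88 MPa

25.88


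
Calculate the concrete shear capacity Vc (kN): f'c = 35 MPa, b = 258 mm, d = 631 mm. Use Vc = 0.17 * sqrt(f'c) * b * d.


Vc = 0.17 * sqrt(35) * 258 * 631 / 1000
= 163.73 kN

163.73


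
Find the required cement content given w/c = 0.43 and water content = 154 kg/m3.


Cement = water / (w/c)
= 154 / 0.43
= 358.1 kg/m3

358.1


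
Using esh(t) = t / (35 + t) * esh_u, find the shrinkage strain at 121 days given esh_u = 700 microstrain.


esh(121) = 121 / (35 + 121) * 700
= 121 / 156 * 700
= 542.9 microstrain

542.9


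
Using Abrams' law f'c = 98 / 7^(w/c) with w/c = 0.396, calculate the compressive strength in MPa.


f'c = 98 / 7^0.396
= 98 / 2.161
= 45.35 MPa

45.35


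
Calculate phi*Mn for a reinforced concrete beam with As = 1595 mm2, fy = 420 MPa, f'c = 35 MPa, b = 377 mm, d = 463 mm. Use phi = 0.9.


a = As * fy / (0.85 * f'c * b)
= 1595 * 420 / (0.85 * 35 * 377)
= 59.7285 mm
Mn = As * fy * (d - a/2) / 10^6
= 290.1576 kN-m
phi*Mn = 0.9 * 290.1576 = 261.14 kN-m

261.14


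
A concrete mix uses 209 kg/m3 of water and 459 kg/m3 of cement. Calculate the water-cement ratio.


w/c = water / cement
w/c = 209 / 459 = 0.455

0.455


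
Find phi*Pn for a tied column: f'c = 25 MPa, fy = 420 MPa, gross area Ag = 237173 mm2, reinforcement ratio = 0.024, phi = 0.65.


Ast = rho * Ag = 0.024 * 237173 = 5692.152 mm2
phi*Pn = 0.65 * 0.80 * (0.85 * 25 * (237173 - 5692.152) + 420 * 5692.152) / 1000
= 3801.03 kN

3801.03


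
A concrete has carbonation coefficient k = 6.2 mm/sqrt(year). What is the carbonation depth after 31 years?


depth = k * sqrt(t)
= 6.2 * sqrt(31)
= 34.52 mm

34.52


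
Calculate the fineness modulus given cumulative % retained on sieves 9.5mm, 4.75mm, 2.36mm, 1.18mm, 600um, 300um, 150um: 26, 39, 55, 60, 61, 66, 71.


FM = sum(cumulative % retained) / 100
= 378 / 100
= 3.78

3.78


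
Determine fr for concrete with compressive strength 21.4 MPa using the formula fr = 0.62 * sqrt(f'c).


fr = 0.62 * sqrt(21.4)
= 2.868 MPa

2.868


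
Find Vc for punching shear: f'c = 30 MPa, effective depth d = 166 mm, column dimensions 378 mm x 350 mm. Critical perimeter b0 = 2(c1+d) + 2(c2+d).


b0 = 2*(378 + 166) + 2*(350 + 166) = 2120 mm
Vc = 0.33 * sqrt(30) * 2120 * 166 / 1000
= 636.09 kN

636.09


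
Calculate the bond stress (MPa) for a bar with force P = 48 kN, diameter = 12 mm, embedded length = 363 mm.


u = P / (pi * db * ld)
= 48 * 1000 / (pi * 12 * 363)
= 3.508 MPa

3.508


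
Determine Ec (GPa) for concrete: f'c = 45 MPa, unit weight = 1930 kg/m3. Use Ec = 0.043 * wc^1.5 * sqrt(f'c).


Ec = 0.043 * 1930^1.5 * sqrt(45) / 1000
= 24.46 GPa

24.46


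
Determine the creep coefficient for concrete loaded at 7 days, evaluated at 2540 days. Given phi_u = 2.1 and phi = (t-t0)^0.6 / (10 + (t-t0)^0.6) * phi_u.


dt = 2540 - 7 = 2533
phi = 2533^0.6 / (10 + 2533^0.6) * 2.1
= 1.925

1.925
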